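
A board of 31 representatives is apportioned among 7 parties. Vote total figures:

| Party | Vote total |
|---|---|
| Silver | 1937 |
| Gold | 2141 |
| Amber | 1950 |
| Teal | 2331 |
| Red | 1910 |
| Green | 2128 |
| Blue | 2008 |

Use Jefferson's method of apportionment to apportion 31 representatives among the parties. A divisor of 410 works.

Silver=4, Gold=5, Amber=4, Teal=5, Red=4, Green=5, Blue=4

With modified divisor 410: modified quotas Silver 4.724, Gold 5.222, Amber 4.756, Teal 5.685, Red 4.659, Green 5.190, Blue 4.898.
Rounding down: Silver 4, Gold 5, Amber 4, Teal 5, Red 4, Green 5, Blue 4 (total 31).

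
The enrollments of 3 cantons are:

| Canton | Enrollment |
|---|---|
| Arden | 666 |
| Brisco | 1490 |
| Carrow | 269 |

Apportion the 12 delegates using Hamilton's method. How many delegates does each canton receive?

Arden 3, Brisco 8, Carrow 1

Total 2425; standard divisor 2425/12 ≈ 202.083.
Standard quotas: Arden 3.296, Brisco 7.373, Carrow 1.331.
Lower quotas: Arden 3, Brisco 7, Carrow 1 (sum 11, leaving 1 seat).
Remainders in descending order: Brisco 0.373, Carrow 0.331, Arden 0.296.
Largest remainder: Brisco receives the extra seat.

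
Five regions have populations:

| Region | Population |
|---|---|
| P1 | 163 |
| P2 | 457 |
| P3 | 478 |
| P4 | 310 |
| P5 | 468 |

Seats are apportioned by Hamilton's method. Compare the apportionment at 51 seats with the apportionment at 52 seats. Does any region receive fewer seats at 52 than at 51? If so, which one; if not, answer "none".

P1

At 51 seats: P1 5, P2 12, P3 13, P4 8, P5 13.
At 52 seats: P1 4, P2 13, P3 13, P4 9, P5 13.
P1 drops from 5 to 4.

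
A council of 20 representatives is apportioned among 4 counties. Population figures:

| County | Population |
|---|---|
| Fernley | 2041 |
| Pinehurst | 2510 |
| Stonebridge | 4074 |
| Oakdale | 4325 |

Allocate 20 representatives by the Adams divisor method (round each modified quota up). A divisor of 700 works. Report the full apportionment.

With modified divisor 700: modified quotas Fernley 2.916, Pinehurst 3.586, Stonebridge 5.820, Oakdale 6.179.
Rounding up: Fernley 3, Pinehurst 4, Stonebridge 6, Oakdale 7 (total 20).

Fernley 3, Pinehurst 4, Stonebridge 6, Oakdale 7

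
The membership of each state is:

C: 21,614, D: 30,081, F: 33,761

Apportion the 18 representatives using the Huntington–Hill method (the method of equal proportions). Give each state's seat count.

C 5, D 6, F 7

With divisor 4737: modified quotas C 4.563, D 6.350, F 7.127.
Geometric-mean thresholds: C √(4·5)=4.472, D √(6·7)=6.481, F √(7·8)=7.483.
Each quota rounded against its threshold gives C 5, D 6, F 7 (total 18).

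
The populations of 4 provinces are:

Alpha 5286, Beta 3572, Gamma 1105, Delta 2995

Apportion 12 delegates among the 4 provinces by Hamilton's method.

Alpha 5, Beta 3, Gamma 1, Delta 3

Standard divisor: 12958 ÷ 12 ≈ 1079.833.
Standard quotas: Alpha 4.8952, Beta 3.3079, Gamma 1.0233, Delta 2.7736.
Lower quotas: Alpha 4, Beta 3, Gamma 1, Delta 2 (sum 10, leaving 2 seats).
Remainders in descending order: Alpha 0.8952, Delta 0.7736, Beta 0.3079, Gamma 0.0233.
Largest remainders: Alpha, Delta receive the extra seats.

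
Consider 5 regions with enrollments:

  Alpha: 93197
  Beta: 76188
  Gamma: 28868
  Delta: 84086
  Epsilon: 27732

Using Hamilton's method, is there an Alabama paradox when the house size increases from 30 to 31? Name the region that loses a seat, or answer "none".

none

At 30 seats: Alpha 9, Beta 7, Gamma 3, Delta 8, Epsilon 3.
At 31 seats: Alpha 9, Beta 8, Gamma 3, Delta 8, Epsilon 3.
No region's allocation decreased.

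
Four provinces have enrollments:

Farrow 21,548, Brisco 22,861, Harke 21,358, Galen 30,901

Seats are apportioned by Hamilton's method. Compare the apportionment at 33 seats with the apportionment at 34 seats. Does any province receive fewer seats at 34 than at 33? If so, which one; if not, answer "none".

At 33 seats: Farrow 7, Brisco 8, Harke 7, Galen 11.
At 34 seats: Farrow 8, Brisco 8, Harke 7, Galen 11.
No province's allocation decreased.

none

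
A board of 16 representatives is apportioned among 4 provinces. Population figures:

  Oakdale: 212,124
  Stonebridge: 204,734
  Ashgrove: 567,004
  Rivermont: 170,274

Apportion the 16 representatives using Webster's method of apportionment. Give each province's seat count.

Standard divisor 1154136/16 ≈ 72133.5; standard quotas: Oakdale 2.941, Stonebridge 2.838, Ashgrove 7.860, Rivermont 2.361.
Rounding to the nearest integer gives Oakdale 3, Stonebridge 3, Ashgrove 8, Rivermont 2 — total 16, matching the house size, so no adjustment is needed.

Oakdale: 3; Stonebridge: 3; Ashgrove: 8; Rivermont: 2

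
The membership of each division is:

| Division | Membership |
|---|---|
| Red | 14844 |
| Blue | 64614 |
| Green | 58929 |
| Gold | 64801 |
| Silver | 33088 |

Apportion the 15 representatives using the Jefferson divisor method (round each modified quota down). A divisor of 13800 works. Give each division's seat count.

Red 1, Blue 4, Green 4, Gold 4, Silver 2

With modified divisor 13800: modified quotas Red 1.076, Blue 4.682, Green 4.270, Gold 4.696, Silver 2.398.
Rounding down: Red 1, Blue 4, Green 4, Gold 4, Silver 2 (total 15).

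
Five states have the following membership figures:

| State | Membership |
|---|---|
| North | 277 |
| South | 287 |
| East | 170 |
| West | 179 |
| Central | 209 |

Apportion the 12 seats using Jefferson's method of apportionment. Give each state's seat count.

Standard divisor 1122/12 ≈ 93.5; standard quotas: North 2.963, South 3.070, East 1.818, West 1.914, Central 2.235.
Rounding down gives 2, 3, 1, 1, 2 = 9 seats, so the divisor must be adjusted.
With modified divisor 80: modified quotas North 3.462, South 3.587, East 2.125, West 2.237, Central 2.612.
Rounding down: North 3, South 3, East 2, West 2, Central 2 (total 12).

North 3, South 3, East 2, West 2, Central 2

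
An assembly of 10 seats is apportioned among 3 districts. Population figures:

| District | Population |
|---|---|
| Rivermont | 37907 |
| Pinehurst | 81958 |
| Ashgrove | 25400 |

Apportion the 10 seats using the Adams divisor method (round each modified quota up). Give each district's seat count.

Standard divisor 145265/10 ≈ 14526.5; standard quotas: Rivermont 2.610, Pinehurst 5.642, Ashgrove 1.749.
Rounding up gives 3, 6, 2 = 11 seats, so the divisor must be adjusted.
With modified divisor 17700: modified quotas Rivermont 2.142, Pinehurst 4.630, Ashgrove 1.435.
Rounding up: Rivermont 3, Pinehurst 5, Ashgrove 2 (total 10).

Rivermont 3, Pinehurst 5, Ashgrove 2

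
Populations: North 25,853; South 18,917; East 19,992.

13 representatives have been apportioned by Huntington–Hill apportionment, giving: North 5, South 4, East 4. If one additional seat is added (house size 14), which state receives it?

North

Priority for the next seat is population ÷ (√(s·(s+1))).
Priorities: North 4720.090, South 4229.970, East 4470.347.
Highest priority: North.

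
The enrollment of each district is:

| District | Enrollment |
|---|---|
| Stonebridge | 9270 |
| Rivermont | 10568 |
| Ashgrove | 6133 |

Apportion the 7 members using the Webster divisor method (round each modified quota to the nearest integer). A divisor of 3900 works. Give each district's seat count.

With modified divisor 3900: modified quotas Stonebridge 2.377, Rivermont 2.710, Ashgrove 1.573.
Rounding to the nearest integer: Stonebridge 2, Rivermont 3, Ashgrove 2 (total 7).

Stonebridge=2, Rivermont=3, Ashgrove=2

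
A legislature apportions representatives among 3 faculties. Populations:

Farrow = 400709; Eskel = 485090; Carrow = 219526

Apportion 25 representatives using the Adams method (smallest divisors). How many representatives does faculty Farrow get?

Standard divisor 1105325/25 ≈ 44213; standard quotas: Farrow 9.063, Eskel 10.972, Carrow 4.965.
Rounding up gives 10, 11, 5 = 26 seats, so the divisor must be adjusted.
With modified divisor 46500: modified quotas Farrow 8.617, Eskel 10.432, Carrow 4.721.
Rounding up: Farrow 9, Eskel 11, Carrow 5 (total 25).
Farrow receives 9.

9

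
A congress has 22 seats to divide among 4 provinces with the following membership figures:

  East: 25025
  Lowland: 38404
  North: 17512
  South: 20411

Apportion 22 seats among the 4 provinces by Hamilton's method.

Total 101352; standard divisor 101352/22 ≈ 4606.909.
Standard quotas: East 5.4321, Lowland 8.3362, North 3.8012, South 4.4305.
Lower quotas: East 5, Lowland 8, North 3, South 4 (sum 20, leaving 2 seats).
Remainders in descending order: North 0.8012, East 0.4321, South 0.4305, Lowland 0.3362.
Largest remainders: North, East receive the extra seats.

East=6, Lowland=8, North=4, South=4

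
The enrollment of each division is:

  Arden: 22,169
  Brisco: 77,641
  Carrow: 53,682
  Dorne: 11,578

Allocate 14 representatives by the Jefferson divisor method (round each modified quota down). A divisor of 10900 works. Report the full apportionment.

With modified divisor 10900: modified quotas Arden 2.034, Brisco 7.123, Carrow 4.925, Dorne 1.062.
Rounding down: Arden 2, Brisco 7, Carrow 4, Dorne 1 (total 14).

Arden 2, Brisco 7, Carrow 4, Dorne 1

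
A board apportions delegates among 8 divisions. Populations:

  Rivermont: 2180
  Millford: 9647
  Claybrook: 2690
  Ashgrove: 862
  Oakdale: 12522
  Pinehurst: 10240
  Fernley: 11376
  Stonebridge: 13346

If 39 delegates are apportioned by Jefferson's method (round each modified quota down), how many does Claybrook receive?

Standard divisor 62863/39 ≈ 1611.872; standard quotas: Rivermont 1.352, Millford 5.985, Claybrook 1.669, Ashgrove 0.535, Oakdale 7.769, Pinehurst 6.353, Fernley 7.058, Stonebridge 8.280.
Rounding down gives 1, 5, 1, 0, 7, 6, 7, 8 = 35 seats, so the divisor must be adjusted.
With modified divisor 1440: modified quotas Rivermont 1.514, Millford 6.699, Claybrook 1.868, Ashgrove 0.599, Oakdale 8.696, Pinehurst 7.111, Fernley 7.900, Stonebridge 9.268.
Rounding down: Rivermont 1, Millford 6, Claybrook 1, Ashgrove 0, Oakdale 8, Pinehurst 7, Fernley 7, Stonebridge 9 (total 39).
Claybrook receives 1.

1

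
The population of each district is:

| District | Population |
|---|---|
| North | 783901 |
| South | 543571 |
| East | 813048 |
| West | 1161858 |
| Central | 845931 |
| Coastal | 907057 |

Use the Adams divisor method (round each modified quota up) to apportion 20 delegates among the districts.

Standard divisor 5055366/20 ≈ 252768.3; standard quotas: North 3.101, South 2.150, East 3.217, West 4.597, Central 3.347, Coastal 3.588.
Rounding up gives 4, 3, 4, 5, 4, 4 = 24 seats, so the divisor must be adjusted.
With modified divisor 286200: modified quotas North 2.739, South 1.899, East 2.841, West 4.060, Central 2.956, Coastal 3.169.
Rounding up: North 3, South 2, East 3, West 5, Central 3, Coastal 4 (total 20).

North 3, South 2, East 3, West 5, Central 3, Coastal 4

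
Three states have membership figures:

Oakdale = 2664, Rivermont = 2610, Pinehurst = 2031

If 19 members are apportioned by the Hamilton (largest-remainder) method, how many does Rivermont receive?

7

Total 7305; standard divisor 7305/19 ≈ 384.474.
Standard quotas: Oakdale 6.929, Rivermont 6.789, Pinehurst 5.283.
Lower quotas: Oakdale 6, Rivermont 6, Pinehurst 5 (sum 17, leaving 2 seats).
Remainders in descending order: Oakdale 0.929, Rivermont 0.789, Pinehurst 0.283.
Largest remainders: Oakdale, Rivermont receive the extra seats.
Rivermont receives 7.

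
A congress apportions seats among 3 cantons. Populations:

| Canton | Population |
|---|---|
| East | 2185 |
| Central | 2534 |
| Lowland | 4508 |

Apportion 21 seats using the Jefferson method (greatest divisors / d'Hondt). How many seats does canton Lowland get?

Standard divisor 9227/21 ≈ 439.381; standard quotas: East 4.973, Central 5.767, Lowland 10.260.
Rounding down gives 4, 5, 10 = 19 seats, so the divisor must be adjusted.
With modified divisor 420: modified quotas East 5.202, Central 6.033, Lowland 10.733.
Rounding down: East 5, Central 6, Lowland 10 (total 21).
Lowland receives 10.

10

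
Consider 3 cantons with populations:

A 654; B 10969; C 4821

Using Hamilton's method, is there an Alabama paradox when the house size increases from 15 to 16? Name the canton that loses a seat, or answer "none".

A

At 15 seats: A 1, B 10, C 4.
At 16 seats: A 0, B 11, C 5.
A drops from 1 to 0.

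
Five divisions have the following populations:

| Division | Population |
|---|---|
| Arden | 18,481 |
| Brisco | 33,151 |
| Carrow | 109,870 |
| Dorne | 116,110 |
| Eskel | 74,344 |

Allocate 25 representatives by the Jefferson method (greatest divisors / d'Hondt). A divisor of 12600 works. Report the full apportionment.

Arden 1; Brisco 2; Carrow 8; Dorne 9; Eskel 5

With modified divisor 12600: modified quotas Arden 1.467, Brisco 2.631, Carrow 8.720, Dorne 9.215, Eskel 5.900.
Rounding down: Arden 1, Brisco 2, Carrow 8, Dorne 9, Eskel 5 (total 25).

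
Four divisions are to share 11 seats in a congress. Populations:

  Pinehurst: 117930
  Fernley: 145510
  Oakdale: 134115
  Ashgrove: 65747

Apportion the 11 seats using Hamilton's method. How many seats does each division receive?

The standard divisor is 463302/11 ≈ 42118.364.
Standard quotas: Pinehurst 2.8000, Fernley 3.4548, Oakdale 3.1842, Ashgrove 1.5610.
Lower quotas: Pinehurst 2, Fernley 3, Oakdale 3, Ashgrove 1 (sum 9, leaving 2 seats).
Remainders in descending order: Pinehurst 0.8000, Ashgrove 0.5610, Fernley 0.4548, Oakdale 0.1842.
Largest remainders: Pinehurst, Ashgrove receive the extra seats.

Pinehurst=3; Fernley=3; Oakdale=3; Ashgrove=2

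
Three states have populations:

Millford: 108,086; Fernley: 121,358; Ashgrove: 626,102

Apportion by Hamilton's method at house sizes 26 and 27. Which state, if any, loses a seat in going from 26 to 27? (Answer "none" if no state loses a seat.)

At 26 seats: Millford 3, Fernley 4, Ashgrove 19.
At 27 seats: Millford 3, Fernley 4, Ashgrove 20.
No state's allocation decreased.

none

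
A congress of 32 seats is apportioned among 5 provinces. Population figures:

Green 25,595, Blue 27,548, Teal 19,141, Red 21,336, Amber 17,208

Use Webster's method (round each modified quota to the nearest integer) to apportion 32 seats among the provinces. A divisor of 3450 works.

With modified divisor 3450: modified quotas Green 7.419, Blue 7.985, Teal 5.548, Red 6.184, Amber 4.988.
Rounding to the nearest integer: Green 7, Blue 8, Teal 6, Red 6, Amber 5 (total 32).

Green: 7; Blue: 8; Teal: 6; Red: 6; Amber: 5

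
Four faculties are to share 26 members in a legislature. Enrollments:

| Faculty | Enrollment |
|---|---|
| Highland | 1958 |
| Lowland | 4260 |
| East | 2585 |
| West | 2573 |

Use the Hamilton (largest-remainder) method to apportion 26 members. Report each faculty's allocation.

Highland=4, Lowland=10, East=6, West=6

Total 11376; standard divisor 11376/26 ≈ 437.538.
Standard quotas: Highland 4.475, Lowland 9.736, East 5.908, West 5.881.
Lower quotas: Highland 4, Lowland 9, East 5, West 5 (sum 23, leaving 3 seats).
Remainders in descending order: East 0.908, West 0.881, Lowland 0.736, Highland 0.475.
The surplus seats go to East, West, Lowland.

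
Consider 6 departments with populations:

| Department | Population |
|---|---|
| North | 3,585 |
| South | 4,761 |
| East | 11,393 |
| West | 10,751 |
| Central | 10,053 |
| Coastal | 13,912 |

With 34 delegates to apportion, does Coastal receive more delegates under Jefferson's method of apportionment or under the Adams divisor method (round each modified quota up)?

Jefferson

Jefferson: North 2, South 3, East 7, West 7, Central 6, Coastal 9.
Adams: North 3, South 3, East 7, West 7, Central 6, Coastal 8.
Coastal gets 9 under Jefferson and 8 under Adams.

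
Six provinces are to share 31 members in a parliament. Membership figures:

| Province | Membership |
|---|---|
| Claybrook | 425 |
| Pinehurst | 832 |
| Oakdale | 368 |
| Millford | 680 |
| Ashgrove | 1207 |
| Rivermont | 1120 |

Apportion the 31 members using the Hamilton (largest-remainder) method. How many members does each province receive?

Standard divisor: 4632 ÷ 31 ≈ 149.419.
Standard quotas: Claybrook 2.844, Pinehurst 5.568, Oakdale 2.463, Millford 4.551, Ashgrove 8.078, Rivermont 7.496.
Lower quotas: Claybrook 2, Pinehurst 5, Oakdale 2, Millford 4, Ashgrove 8, Rivermont 7 (sum 28, leaving 3 seats).
Remainders in descending order: Claybrook 0.844, Pinehurst 0.568, Millford 0.551, Rivermont 0.496, Oakdale 0.463, Ashgrove 0.078.
The surplus seats go to Claybrook, Pinehurst, Millford.

Claybrook: 3; Pinehurst: 6; Oakdale: 2; Millford: 5; Ashgrove: 8; Rivermont: 7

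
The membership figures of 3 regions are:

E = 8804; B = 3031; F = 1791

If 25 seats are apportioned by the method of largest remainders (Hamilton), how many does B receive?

6

Total 13626; standard divisor 13626/25 ≈ 545.04.
Standard quotas: E 16.1529, B 5.5611, F 3.2860.
Lower quotas: E 16, B 5, F 3 (sum 24, leaving 1 seat).
Remainders in descending order: B 0.5611, F 0.2860, E 0.1529.
The surplus seat goes to B.
B receives 6.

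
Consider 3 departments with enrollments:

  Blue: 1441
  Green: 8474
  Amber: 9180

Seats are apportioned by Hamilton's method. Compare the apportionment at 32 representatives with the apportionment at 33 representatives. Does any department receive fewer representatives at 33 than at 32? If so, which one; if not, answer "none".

At 32 seats: Blue 3, Green 14, Amber 15.
At 33 seats: Blue 2, Green 15, Amber 16.
Blue drops from 3 to 2.

Blue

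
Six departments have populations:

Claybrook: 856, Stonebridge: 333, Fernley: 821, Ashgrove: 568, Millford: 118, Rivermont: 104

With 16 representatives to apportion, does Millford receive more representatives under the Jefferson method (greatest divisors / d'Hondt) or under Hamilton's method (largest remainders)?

Hamilton

Jefferson: Claybrook 6, Stonebridge 2, Fernley 5, Ashgrove 3, Millford 0, Rivermont 0.
Hamilton: Claybrook 5, Stonebridge 2, Fernley 5, Ashgrove 3, Millford 1, Rivermont 0.
Millford gets 0 under Jefferson and 1 under Hamilton.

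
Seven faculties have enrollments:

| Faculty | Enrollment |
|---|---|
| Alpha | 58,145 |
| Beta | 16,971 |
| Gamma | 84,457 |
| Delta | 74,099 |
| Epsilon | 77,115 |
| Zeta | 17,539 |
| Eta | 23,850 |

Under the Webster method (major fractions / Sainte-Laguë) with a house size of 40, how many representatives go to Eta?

Standard divisor 352176/40 ≈ 8804.4; standard quotas: Alpha 6.604, Beta 1.928, Gamma 9.593, Delta 8.416, Epsilon 8.759, Zeta 1.992, Eta 2.709.
Rounding to the nearest integer gives 7, 2, 10, 8, 9, 2, 3 = 41 seats, so the divisor must be adjusted.
With modified divisor 8917.8: modified quotas Alpha 6.520, Beta 1.903, Gamma 9.471, Delta 8.309, Epsilon 8.647, Zeta 1.967, Eta 2.674.
Rounding to the nearest integer: Alpha 7, Beta 2, Gamma 9, Delta 8, Epsilon 9, Zeta 2, Eta 3 (total 40).
Eta receives 3.

3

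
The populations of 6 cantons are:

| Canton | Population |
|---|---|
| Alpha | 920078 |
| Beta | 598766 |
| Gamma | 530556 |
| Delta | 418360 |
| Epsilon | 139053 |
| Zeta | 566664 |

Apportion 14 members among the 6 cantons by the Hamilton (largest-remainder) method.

Alpha 4; Beta 3; Gamma 2; Delta 2; Epsilon 1; Zeta 2

Total 3173477; standard divisor 3173477/14 ≈ 226676.929.
Standard quotas: Alpha 4.0590, Beta 2.6415, Gamma 2.3406, Delta 1.8456, Epsilon 0.6134, Zeta 2.4999.
Lower quotas: Alpha 4, Beta 2, Gamma 2, Delta 1, Epsilon 0, Zeta 2 (sum 11, leaving 3 seats).
Remainders in descending order: Delta 0.8456, Beta 0.6415, Epsilon 0.6134, Zeta 0.4999, Gamma 0.3406, Alpha 0.0590.
The surplus seats go to Delta, Beta, Epsilon.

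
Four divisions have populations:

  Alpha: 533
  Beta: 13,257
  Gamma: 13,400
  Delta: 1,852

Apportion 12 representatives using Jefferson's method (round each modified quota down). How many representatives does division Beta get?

Standard divisor 29042/12 ≈ 2420.167; standard quotas: Alpha 0.220, Beta 5.478, Gamma 5.537, Delta 0.765.
Rounding down gives 0, 5, 5, 0 = 10 seats, so the divisor must be adjusted.
With modified divisor 2100: modified quotas Alpha 0.254, Beta 6.313, Gamma 6.381, Delta 0.882.
Rounding down: Alpha 0, Beta 6, Gamma 6, Delta 0 (total 12).
Beta receives 6.

6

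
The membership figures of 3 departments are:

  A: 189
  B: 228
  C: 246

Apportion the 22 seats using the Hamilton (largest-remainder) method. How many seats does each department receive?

A: 6, B: 8, C: 8

Total 663; standard divisor 663/22 ≈ 30.136.
Standard quotas: A 6.271, B 7.566, C 8.163.
Lower quotas: A 6, B 7, C 8 (sum 21, leaving 1 seat).
Remainders in descending order: B 0.566, A 0.271, C 0.163.
The surplus seat goes to B.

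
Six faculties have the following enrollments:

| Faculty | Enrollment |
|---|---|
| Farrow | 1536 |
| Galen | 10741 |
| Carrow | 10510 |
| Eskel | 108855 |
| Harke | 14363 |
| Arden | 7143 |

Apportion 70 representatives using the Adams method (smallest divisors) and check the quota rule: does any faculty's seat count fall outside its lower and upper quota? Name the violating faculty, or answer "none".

Standard quotas: Farrow 0.702, Galen 4.909, Carrow 4.804, Eskel 49.755, Harke 6.565, Arden 3.265.
Adams allocation: Farrow 1, Galen 5, Carrow 5, Eskel 48, Harke 7, Arden 4.
Eskel has quota 49.755 (lower 49, upper 50) but receives 48 — outside the quota interval.

Eskel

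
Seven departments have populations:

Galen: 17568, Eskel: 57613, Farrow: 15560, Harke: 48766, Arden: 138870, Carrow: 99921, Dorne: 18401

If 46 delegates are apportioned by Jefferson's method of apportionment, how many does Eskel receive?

Standard divisor 396699/46 ≈ 8623.891; standard quotas: Galen 2.037, Eskel 6.681, Farrow 1.804, Harke 5.655, Arden 16.103, Carrow 11.587, Dorne 2.134.
Rounding down gives 2, 6, 1, 5, 16, 11, 2 = 43 seats, so the divisor must be adjusted.
With modified divisor 8156.48: modified quotas Galen 2.154, Eskel 7.063, Farrow 1.908, Harke 5.979, Arden 17.026, Carrow 12.251, Dorne 2.256.
Rounding down: Galen 2, Eskel 7, Farrow 1, Harke 5, Arden 17, Carrow 12, Dorne 2 (total 46).
Eskel receives 7.

7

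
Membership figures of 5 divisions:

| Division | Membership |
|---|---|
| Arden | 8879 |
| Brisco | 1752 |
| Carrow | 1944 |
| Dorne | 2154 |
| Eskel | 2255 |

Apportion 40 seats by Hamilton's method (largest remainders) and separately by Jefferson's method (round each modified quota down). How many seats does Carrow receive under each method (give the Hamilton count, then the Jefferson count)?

Hamilton: Arden 21, Brisco 4, Carrow 5, Dorne 5, Eskel 5.
Jefferson: Arden 22, Brisco 4, Carrow 4, Dorne 5, Eskel 5.
Carrow gets 5 under Hamilton and 4 under Jefferson.

5 and 4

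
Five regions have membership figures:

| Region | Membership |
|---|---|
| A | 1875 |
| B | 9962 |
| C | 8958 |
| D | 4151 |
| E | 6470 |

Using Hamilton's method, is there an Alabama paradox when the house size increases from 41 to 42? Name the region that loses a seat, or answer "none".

At 41 seats: A 3, B 13, C 12, D 5, E 8.
At 42 seats: A 2, B 13, C 12, D 6, E 9.
A drops from 3 to 2.

A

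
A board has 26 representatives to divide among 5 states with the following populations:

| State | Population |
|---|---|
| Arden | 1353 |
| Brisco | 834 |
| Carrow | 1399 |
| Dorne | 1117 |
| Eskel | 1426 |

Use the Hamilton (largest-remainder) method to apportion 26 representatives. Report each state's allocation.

Arden 6, Brisco 3, Carrow 6, Dorne 5, Eskel 6

Total 6129; standard divisor 6129/26 ≈ 235.731.
Standard quotas: Arden 5.740, Brisco 3.538, Carrow 5.935, Dorne 4.738, Eskel 6.049.
Lower quotas: Arden 5, Brisco 3, Carrow 5, Dorne 4, Eskel 6 (sum 23, leaving 3 seats).
Remainders in descending order: Carrow 0.935, Arden 0.740, Dorne 0.738, Brisco 0.538, Eskel 0.049.
The surplus seats go to Carrow, Arden, Dorne.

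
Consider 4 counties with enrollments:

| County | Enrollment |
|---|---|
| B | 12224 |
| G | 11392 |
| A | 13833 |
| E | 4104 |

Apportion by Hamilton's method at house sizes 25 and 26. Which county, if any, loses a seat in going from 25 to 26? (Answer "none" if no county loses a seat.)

E

At 25 seats: B 7, G 7, A 8, E 3.
At 26 seats: B 8, G 7, A 9, E 2.
E drops from 3 to 2.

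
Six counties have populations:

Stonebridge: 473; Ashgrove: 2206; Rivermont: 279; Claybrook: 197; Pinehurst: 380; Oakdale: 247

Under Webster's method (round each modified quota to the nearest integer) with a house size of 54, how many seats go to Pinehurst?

5

Standard divisor 3782/54 ≈ 70.037; standard quotas: Stonebridge 6.754, Ashgrove 31.498, Rivermont 3.984, Claybrook 2.813, Pinehurst 5.426, Oakdale 3.527.
Rounding to the nearest integer gives Stonebridge 7, Ashgrove 31, Rivermont 4, Claybrook 3, Pinehurst 5, Oakdale 4 — total 54, matching the house size, so no adjustment is needed.
Pinehurst receives 5.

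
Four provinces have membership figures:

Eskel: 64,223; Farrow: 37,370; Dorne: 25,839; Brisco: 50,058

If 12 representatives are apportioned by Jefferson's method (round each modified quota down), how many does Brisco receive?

3

Standard divisor 177490/12 ≈ 14790.833; standard quotas: Eskel 4.342, Farrow 2.527, Dorne 1.747, Brisco 3.384.
Rounding down gives 4, 2, 1, 3 = 10 seats, so the divisor must be adjusted.
With modified divisor 12700: modified quotas Eskel 5.057, Farrow 2.943, Dorne 2.035, Brisco 3.942.
Rounding down: Eskel 5, Farrow 2, Dorne 2, Brisco 3 (total 12).
Brisco receives 3.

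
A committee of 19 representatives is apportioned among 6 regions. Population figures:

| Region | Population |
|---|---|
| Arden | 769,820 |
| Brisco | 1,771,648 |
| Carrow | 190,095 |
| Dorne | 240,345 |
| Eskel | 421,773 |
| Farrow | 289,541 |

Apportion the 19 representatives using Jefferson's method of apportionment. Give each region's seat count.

Standard divisor 3683222/19 ≈ 193853.789; standard quotas: Arden 3.971, Brisco 9.139, Carrow 0.981, Dorne 1.240, Eskel 2.176, Farrow 1.494.
Rounding down gives 3, 9, 0, 1, 2, 1 = 16 seats, so the divisor must be adjusted.
With modified divisor 169100: modified quotas Arden 4.552, Brisco 10.477, Carrow 1.124, Dorne 1.421, Eskel 2.494, Farrow 1.712.
Rounding down: Arden 4, Brisco 10, Carrow 1, Dorne 1, Eskel 2, Farrow 1 (total 19).

Arden 4, Brisco 10, Carrow 1, Dorne 1, Eskel 2, Farrow 1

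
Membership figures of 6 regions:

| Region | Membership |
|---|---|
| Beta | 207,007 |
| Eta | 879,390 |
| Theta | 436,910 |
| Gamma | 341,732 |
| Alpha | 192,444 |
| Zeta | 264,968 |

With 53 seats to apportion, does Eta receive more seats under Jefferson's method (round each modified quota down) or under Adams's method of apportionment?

Jefferson: Beta 4, Eta 21, Theta 10, Gamma 8, Alpha 4, Zeta 6.
Adams: Beta 5, Eta 19, Theta 10, Gamma 8, Alpha 5, Zeta 6.
Eta gets 21 under Jefferson and 19 under Adams.

Jefferson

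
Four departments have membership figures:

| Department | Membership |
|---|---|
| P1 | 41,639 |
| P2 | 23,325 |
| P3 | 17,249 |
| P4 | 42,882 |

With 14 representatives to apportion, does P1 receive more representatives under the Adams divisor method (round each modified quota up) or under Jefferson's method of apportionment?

Adams: P1 4, P2 3, P3 2, P4 5.
Jefferson: P1 5, P2 2, P3 2, P4 5.
P1 gets 4 under Adams and 5 under Jefferson.

Jefferson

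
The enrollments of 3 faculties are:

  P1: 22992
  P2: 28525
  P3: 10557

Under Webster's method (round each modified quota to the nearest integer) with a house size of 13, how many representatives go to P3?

2

Standard divisor 62074/13 ≈ 4774.923; standard quotas: P1 4.815, P2 5.974, P3 2.211.
Rounding to the nearest integer gives P1 5, P2 6, P3 2 — total 13, matching the house size, so no adjustment is needed.
P3 receives 2.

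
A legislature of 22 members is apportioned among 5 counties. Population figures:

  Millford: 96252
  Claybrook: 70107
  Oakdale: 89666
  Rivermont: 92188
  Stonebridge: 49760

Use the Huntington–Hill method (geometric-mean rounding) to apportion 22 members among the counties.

With divisor 18812: modified quotas Millford 5.117, Claybrook 3.727, Oakdale 4.766, Rivermont 4.900, Stonebridge 2.645.
Geometric-mean thresholds: Millford √(5·6)=5.477, Claybrook √(3·4)=3.464, Oakdale √(4·5)=4.472, Rivermont √(4·5)=4.472, Stonebridge √(2·3)=2.449.
Each quota rounded against its threshold gives Millford 5, Claybrook 4, Oakdale 5, Rivermont 5, Stonebridge 3 (total 22).

Millford: 5, Claybrook: 4, Oakdale: 5, Rivermont: 5, Stonebridge: 3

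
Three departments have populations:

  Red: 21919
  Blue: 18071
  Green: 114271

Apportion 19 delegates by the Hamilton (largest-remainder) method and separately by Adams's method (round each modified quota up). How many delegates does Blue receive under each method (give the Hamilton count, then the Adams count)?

Hamilton: Red 3, Blue 2, Green 14.
Adams: Red 3, Blue 3, Green 13.
Blue gets 2 under Hamilton and 3 under Adams.

2 and 3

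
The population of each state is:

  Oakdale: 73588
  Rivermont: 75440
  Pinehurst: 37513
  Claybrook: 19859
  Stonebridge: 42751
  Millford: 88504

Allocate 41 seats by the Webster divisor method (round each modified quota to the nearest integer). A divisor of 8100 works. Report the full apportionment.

With modified divisor 8100: modified quotas Oakdale 9.085, Rivermont 9.314, Pinehurst 4.631, Claybrook 2.452, Stonebridge 5.278, Millford 10.926.
Rounding to the nearest integer: Oakdale 9, Rivermont 9, Pinehurst 5, Claybrook 2, Stonebridge 5, Millford 11 (total 41).

Oakdale: 9, Rivermont: 9, Pinehurst: 5, Claybrook: 2, Stonebridge: 5, Millford: 11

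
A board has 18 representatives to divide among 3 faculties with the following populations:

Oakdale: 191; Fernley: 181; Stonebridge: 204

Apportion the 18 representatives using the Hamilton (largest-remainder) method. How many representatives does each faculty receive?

The standard divisor is 576/18 = 32.
Standard quotas: Oakdale 5.969, Fernley 5.656, Stonebridge 6.375.
Lower quotas: Oakdale 5, Fernley 5, Stonebridge 6 (sum 16, leaving 2 seats).
Remainders in descending order: Oakdale 0.969, Fernley 0.656, Stonebridge 0.375.
Largest remainders: Oakdale, Fernley receive the extra seats.

Oakdale: 6, Fernley: 6, Stonebridge: 6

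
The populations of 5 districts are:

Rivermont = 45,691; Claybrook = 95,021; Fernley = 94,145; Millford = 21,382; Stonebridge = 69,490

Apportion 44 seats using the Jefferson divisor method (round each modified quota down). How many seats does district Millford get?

Standard divisor 325729/44 ≈ 7402.932; standard quotas: Rivermont 6.172, Claybrook 12.836, Fernley 12.717, Millford 2.888, Stonebridge 9.387.
Rounding down gives 6, 12, 12, 2, 9 = 41 seats, so the divisor must be adjusted.
With modified divisor 7000: modified quotas Rivermont 6.527, Claybrook 13.574, Fernley 13.449, Millford 3.055, Stonebridge 9.927.
Rounding down: Rivermont 6, Claybrook 13, Fernley 13, Millford 3, Stonebridge 9 (total 44).
Millford receives 3.

3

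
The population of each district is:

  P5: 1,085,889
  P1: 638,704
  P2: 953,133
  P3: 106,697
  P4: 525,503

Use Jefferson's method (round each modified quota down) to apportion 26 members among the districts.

P5 9, P1 5, P2 8, P3 0, P4 4

Standard divisor 3309926/26 ≈ 127304.846; standard quotas: P5 8.530, P1 5.017, P2 7.487, P3 0.838, P4 4.128.
Rounding down gives 8, 5, 7, 0, 4 = 24 seats, so the divisor must be adjusted.
With modified divisor 113900: modified quotas P5 9.534, P1 5.608, P2 8.368, P3 0.937, P4 4.614.
Rounding down: P5 9, P1 5, P2 8, P3 0, P4 4 (total 26).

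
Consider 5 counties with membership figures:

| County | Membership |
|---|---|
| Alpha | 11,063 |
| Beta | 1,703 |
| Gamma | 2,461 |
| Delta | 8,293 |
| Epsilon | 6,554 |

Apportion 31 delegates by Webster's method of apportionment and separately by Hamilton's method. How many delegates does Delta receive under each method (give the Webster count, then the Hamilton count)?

8 and 9

Webster: Alpha 11, Beta 2, Gamma 3, Delta 8, Epsilon 7.
Hamilton: Alpha 11, Beta 2, Gamma 2, Delta 9, Epsilon 7.
Delta gets 8 under Webster and 9 under Hamilton.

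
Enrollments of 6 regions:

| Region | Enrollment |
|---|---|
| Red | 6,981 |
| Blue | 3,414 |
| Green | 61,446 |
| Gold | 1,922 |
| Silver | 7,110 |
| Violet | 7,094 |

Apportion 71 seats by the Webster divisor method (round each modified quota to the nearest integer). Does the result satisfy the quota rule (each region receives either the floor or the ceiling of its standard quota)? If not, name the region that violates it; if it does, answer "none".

Green

Standard quotas: Red 5.635, Blue 2.756, Green 49.594, Gold 1.551, Silver 5.739, Violet 5.726.
Webster allocation: Red 6, Blue 3, Green 48, Gold 2, Silver 6, Violet 6.
Green has quota 49.594 (lower 49, upper 50) but receives 48 — outside the quota interval.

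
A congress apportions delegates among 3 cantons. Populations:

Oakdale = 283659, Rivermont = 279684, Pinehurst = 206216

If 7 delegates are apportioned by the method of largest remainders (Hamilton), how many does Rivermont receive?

2

Total 769559; standard divisor 769559/7 = 109937.
Standard quotas: Oakdale 2.5802, Rivermont 2.5440, Pinehurst 1.8758.
Lower quotas: Oakdale 2, Rivermont 2, Pinehurst 1 (sum 5, leaving 2 seats).
Remainders in descending order: Pinehurst 0.8758, Oakdale 0.5802, Rivermont 0.5440.
The surplus seats go to Pinehurst, Oakdale.
Rivermont receives 2.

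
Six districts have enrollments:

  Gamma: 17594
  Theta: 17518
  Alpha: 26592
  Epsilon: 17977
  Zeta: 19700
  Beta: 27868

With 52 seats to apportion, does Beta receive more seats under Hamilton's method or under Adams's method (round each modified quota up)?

Hamilton: Gamma 7, Theta 7, Alpha 11, Epsilon 7, Zeta 8, Beta 12.
Adams: Gamma 7, Theta 7, Alpha 11, Epsilon 8, Zeta 8, Beta 11.
Beta gets 12 under Hamilton and 11 under Adams.

Hamilton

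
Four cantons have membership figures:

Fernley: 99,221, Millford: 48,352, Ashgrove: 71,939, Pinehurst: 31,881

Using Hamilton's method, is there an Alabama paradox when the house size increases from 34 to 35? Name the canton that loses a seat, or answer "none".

none

At 34 seats: Fernley 13, Millford 7, Ashgrove 10, Pinehurst 4.
At 35 seats: Fernley 14, Millford 7, Ashgrove 10, Pinehurst 4.
No canton's allocation decreased.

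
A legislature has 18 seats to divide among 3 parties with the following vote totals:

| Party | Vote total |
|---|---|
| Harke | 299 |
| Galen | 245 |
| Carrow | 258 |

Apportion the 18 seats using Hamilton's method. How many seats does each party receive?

Harke 7, Galen 5, Carrow 6

The standard divisor is 802/18 ≈ 44.556.
Standard quotas: Harke 6.711, Galen 5.499, Carrow 5.791.
Lower quotas: Harke 6, Galen 5, Carrow 5 (sum 16, leaving 2 seats).
Remainders in descending order: Carrow 0.791, Harke 0.711, Galen 0.499.
The surplus seats go to Carrow, Harke.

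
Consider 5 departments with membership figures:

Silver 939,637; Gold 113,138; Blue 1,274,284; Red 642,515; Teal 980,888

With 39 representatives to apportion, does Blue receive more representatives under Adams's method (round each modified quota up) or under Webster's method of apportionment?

Webster

Adams: Silver 9, Gold 2, Blue 12, Red 6, Teal 10.
Webster: Silver 9, Gold 1, Blue 13, Red 6, Teal 10.
Blue gets 12 under Adams and 13 under Webster.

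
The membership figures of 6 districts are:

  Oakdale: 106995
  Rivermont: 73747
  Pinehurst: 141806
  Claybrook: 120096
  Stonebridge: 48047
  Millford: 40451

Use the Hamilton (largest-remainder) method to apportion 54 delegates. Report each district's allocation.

Oakdale 11; Rivermont 8; Pinehurst 14; Claybrook 12; Stonebridge 5; Millford 4

Standard divisor: 531142 ÷ 54 ≈ 9835.963.
Standard quotas: Oakdale 10.8779, Rivermont 7.4977, Pinehurst 14.4171, Claybrook 12.2099, Stonebridge 4.8848, Millford 4.1126.
Lower quotas: Oakdale 10, Rivermont 7, Pinehurst 14, Claybrook 12, Stonebridge 4, Millford 4 (sum 51, leaving 3 seats).
Remainders in descending order: Stonebridge 0.8848, Oakdale 0.8779, Rivermont 0.4977, Pinehurst 0.4171, Claybrook 0.2099, Millford 0.1126.
The surplus seats go to Stonebridge, Oakdale, Rivermont.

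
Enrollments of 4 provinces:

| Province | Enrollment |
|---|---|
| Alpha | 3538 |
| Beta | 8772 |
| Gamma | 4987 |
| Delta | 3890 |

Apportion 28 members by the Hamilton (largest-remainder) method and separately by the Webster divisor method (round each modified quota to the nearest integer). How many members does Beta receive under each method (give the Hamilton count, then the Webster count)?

12 and 11

Hamilton: Alpha 5, Beta 12, Gamma 6, Delta 5.
Webster: Alpha 5, Beta 11, Gamma 7, Delta 5.
Beta gets 12 under Hamilton and 11 under Webster.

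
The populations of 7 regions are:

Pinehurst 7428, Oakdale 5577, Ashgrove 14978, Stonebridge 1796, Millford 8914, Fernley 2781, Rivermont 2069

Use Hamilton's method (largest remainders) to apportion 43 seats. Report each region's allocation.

The standard divisor is 43543/43 ≈ 1012.628.
Standard quotas: Pinehurst 7.3354, Oakdale 5.5075, Ashgrove 14.7912, Stonebridge 1.7736, Millford 8.8028, Fernley 2.7463, Rivermont 2.0432.
Lower quotas: Pinehurst 7, Oakdale 5, Ashgrove 14, Stonebridge 1, Millford 8, Fernley 2, Rivermont 2 (sum 39, leaving 4 seats).
Remainders in descending order: Millford 0.8028, Ashgrove 0.7912, Stonebridge 0.7736, Fernley 0.7463, Oakdale 0.5075, Pinehurst 0.3354, Rivermont 0.0432.
Largest remainders: Millford, Ashgrove, Stonebridge, Fernley receive the extra seats.

Pinehurst 7, Oakdale 5, Ashgrove 15, Stonebridge 2, Millford 9, Fernley 3, Rivermont 2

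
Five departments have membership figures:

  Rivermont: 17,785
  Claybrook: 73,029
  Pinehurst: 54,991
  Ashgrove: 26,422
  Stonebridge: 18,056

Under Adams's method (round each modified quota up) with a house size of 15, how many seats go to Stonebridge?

2

Standard divisor 190283/15 ≈ 12685.533; standard quotas: Rivermont 1.402, Claybrook 5.757, Pinehurst 4.335, Ashgrove 2.083, Stonebridge 1.423.
Rounding up gives 2, 6, 5, 3, 2 = 18 seats, so the divisor must be adjusted.
With modified divisor 16200: modified quotas Rivermont 1.098, Claybrook 4.508, Pinehurst 3.395, Ashgrove 1.631, Stonebridge 1.115.
Rounding up: Rivermont 2, Claybrook 5, Pinehurst 4, Ashgrove 2, Stonebridge 2 (total 15).
Stonebridge receives 2.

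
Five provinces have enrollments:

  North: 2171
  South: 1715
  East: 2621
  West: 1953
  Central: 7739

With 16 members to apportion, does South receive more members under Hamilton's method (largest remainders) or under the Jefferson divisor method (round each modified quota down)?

Hamilton

Hamilton: North 2, South 2, East 2, West 2, Central 8.
Jefferson: North 2, South 1, East 3, West 2, Central 8.
South gets 2 under Hamilton and 1 under Jefferson.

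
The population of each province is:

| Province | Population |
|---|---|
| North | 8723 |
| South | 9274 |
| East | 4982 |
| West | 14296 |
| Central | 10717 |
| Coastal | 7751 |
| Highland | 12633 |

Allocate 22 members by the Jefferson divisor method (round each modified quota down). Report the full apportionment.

Standard divisor 68376/22 ≈ 3108; standard quotas: North 2.807, South 2.984, East 1.603, West 4.600, Central 3.448, Coastal 2.494, Highland 4.065.
Rounding down gives 2, 2, 1, 4, 3, 2, 4 = 18 seats, so the divisor must be adjusted.
With modified divisor 2630: modified quotas North 3.317, South 3.526, East 1.894, West 5.436, Central 4.075, Coastal 2.947, Highland 4.803.
Rounding down: North 3, South 3, East 1, West 5, Central 4, Coastal 2, Highland 4 (total 22).

North: 3, South: 3, East: 1, West: 5, Central: 4, Coastal: 2, Highland: 4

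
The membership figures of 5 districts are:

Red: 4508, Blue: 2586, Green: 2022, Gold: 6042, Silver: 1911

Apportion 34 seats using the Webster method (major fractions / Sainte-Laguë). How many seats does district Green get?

4

Standard divisor 17069/34 ≈ 502.029; standard quotas: Red 8.980, Blue 5.151, Green 4.028, Gold 12.035, Silver 3.807.
Rounding to the nearest integer gives Red 9, Blue 5, Green 4, Gold 12, Silver 4 — total 34, matching the house size, so no adjustment is needed.
Green receives 4.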